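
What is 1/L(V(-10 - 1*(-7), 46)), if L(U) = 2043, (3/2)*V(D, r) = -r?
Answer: 1/2043 ≈ 0.00048948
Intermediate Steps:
V(D, r) = -2*r/3 (V(D, r) = 2*(-r)/3 = -2*r/3)
1/L(V(-10 - 1*(-7), 46)) = 1/2043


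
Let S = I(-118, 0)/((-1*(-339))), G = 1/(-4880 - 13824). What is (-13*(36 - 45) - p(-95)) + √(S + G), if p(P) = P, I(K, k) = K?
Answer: 212 + I*√874777112601/1585164 ≈ 212.0 + 0.59003*I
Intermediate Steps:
G = -1/18704 (G = 1/(-18704) = -1/18704 ≈ -5.3464e-5)
S = -118/339 (S = -118/((-1*(-339))) = -118/339 ≈ -0.34808)
(-13*(36 - 45) - p(-95)) + √(S + G) = (-13*(36 - 45) - 1*(-95)) + √(-118/339 - 1/18704) = (-13*(-9) + 95) + √(-2207411/6340656) = (117 + 95) + I*√874777112601/1585164 = 212 + I*√874777112601/1585164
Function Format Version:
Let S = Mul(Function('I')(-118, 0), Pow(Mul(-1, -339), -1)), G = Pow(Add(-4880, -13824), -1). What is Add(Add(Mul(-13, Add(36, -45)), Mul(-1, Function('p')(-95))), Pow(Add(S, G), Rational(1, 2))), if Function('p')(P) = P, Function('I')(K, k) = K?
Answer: Add(212, Mul(Rational(1, 1585164), I, Pow(874777112601, Rational(1, 2)))) ≈ Add(212.00, Mul(0.59003, I))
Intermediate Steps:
G = Rational(-1, 18704) (G = Pow(-18704, -1) = Rational(-1, 18704) ≈ -5.3464e-5)
S = Rational(-118, 339) (S = Mul(-118, Pow(Mul(-1, -339), -1)) = Mul(-118, Pow(339, -1)) = Mul(-118, Rational(1, 339)) = Rational(-118, 339) ≈ -0.34808)
Add(Add(Mul(-13, Add(36, -45)), Mul(-1, Function('p')(-95))), Pow(Add(S, G), Rational(1, 2))) = Add(Add(Mul(-13, Add(36, -45)), Mul(-1, -95)), Pow(Add(Rational(-118, 339), Rational(-1, 18704)), Rational(1, 2))) = Add(Add(Mul(-13, -9), 95), Pow(Rational(-2207411, 6340656), Rational(1, 2))) = Add(Add(117, 95), Mul(Rational(1, 1585164), I, Pow(874777112601, Rational(1, 2)))) = Add(212, Mul(Rational(1, 1585164), I, Pow(874777112601, Rational(1, 2))))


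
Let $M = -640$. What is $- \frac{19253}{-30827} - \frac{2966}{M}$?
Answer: $\frac{51877401}{9864640} \approx 5.2589$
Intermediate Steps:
$- \frac{19253}{-30827} - \frac{2966}{M} = - \frac{19253}{-30827} - \frac{2966}{-640} = \left(-19253\right) \left(- \frac{1}{30827}\right) - - \frac{1483}{320} = \frac{19253}{30827} + \frac{1483}{320} = \frac{51877401}{9864640}$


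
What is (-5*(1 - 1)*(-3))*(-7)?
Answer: 0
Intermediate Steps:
(-5*(1 - 1)*(-3))*(-7) = (-5*0*(-3))*(-7) = (0*(-3))*(-7) = 0*(-7) = 0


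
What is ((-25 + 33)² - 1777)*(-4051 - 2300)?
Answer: 10879263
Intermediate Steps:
((-25 + 33)² - 1777)*(-4051 - 2300) = (8² - 1777)*(-6351) = (64 - 1777)*(-6351) = -1713*(-6351) = 10879263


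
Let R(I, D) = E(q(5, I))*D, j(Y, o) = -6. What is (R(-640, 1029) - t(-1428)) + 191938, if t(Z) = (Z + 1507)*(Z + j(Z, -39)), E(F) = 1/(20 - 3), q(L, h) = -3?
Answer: 5189837/17 ≈ 3.0528e+5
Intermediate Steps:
E(F) = 1/17
t(Z) = (-6 + Z)*(1507 + Z) (t(Z) = (Z + 1507)*(Z - 6) = (1507 + Z)*(-6 + Z) = (-6 + Z)*(1507 + Z))
R(I, D) = D/17
(R(-640, 1029) - t(-1428)) + 191938 = ((1/17)*1029 - (-9042 + (-1428)² + 1501*(-1428))) + 191938 = (1029/17 - (-9042 + 2039184 - 2143428)) + 191938 = (1029/17 - 1*(-113286)) + 191938 = (1029/17 + 113286) + 191938 = 1926891/17 + 191938 = 5189837/17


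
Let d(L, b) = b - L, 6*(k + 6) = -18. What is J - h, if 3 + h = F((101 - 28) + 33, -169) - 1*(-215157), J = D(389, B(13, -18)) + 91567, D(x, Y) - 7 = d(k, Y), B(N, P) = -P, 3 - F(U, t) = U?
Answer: -123450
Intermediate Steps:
k = -9 (k = -6 + (⅙)*(-18) = -6 - 3 = -9)
F(U, t) = 3 - U
D(x, Y) = 16 + Y (D(x, Y) = 7 + (Y - 1*(-9)) = 7 + (Y + 9) = 7 + (9 + Y) = 16 + Y)
J = 91601 (J = (16 - 1*(-18)) + 91567 = (16 + 18) + 91567 = 34 + 91567 = 91601)
h = 215051 (h = -3 + ((3 - ((101 - 28) + 33)) - 1*(-215157)) = -3 + ((3 - (73 + 33)) + 215157) = -3 + ((3 - 1*106) + 215157) = -3 + ((3 - 106) + 215157) = -3 + (-103 + 215157) = -3 + 215054 = 215051)
J - h = 91601 - 1*215051 = 91601 - 215051 = -123450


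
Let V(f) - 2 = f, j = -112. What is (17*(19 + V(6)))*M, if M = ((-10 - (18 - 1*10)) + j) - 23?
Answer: -70227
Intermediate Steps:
V(f) = 2 + f
M = -153 (M = ((-10 - (18 - 1*10)) - 112) - 23 = ((-10 - (18 - 10)) - 112) - 23 = ((-10 - 1*8) - 112) - 23 = ((-10 - 8) - 112) - 23 = (-18 - 112) - 23 = -130 - 23 = -153)
(17*(19 + V(6)))*M = (17*(19 + (2 + 6)))*(-153) = (17*(19 + 8))*(-153) = (17*27)*(-153) = 459*(-153) = -70227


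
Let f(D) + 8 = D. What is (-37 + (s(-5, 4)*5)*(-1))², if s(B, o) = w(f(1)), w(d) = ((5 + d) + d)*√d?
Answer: (37 - 45*I*√7)² ≈ -12806.0 - 8810.3*I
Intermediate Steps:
f(D) = -8 + D
w(d) = √d*(5 + 2*d) (w(d) = (5 + 2*d)*√d = √d*(5 + 2*d))
s(B, o) = -9*I*√7 (s(B, o) = √(-8 + 1)*(5 + 2*(-8 + 1)) = √(-7)*(5 + 2*(-7)) = (I*√7)*(5 - 14) = (I*√7)*(-9) = -9*I*√7)
(-37 + (s(-5, 4)*5)*(-1))² = (-37 + (-9*I*√7*5)*(-1))² = (-37 - 45*I*√7*(-1))² = (-37 + 45*I*√7)²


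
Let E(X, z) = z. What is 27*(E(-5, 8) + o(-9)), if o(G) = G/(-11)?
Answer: 2619/11 ≈ 238.09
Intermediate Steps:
o(G) = -G/11 (o(G) = G*(-1/11) = -G/11)
27*(E(-5, 8) + o(-9)) = 27*(8 - 1/11*(-9)) = 27*(8 + 9/11) = 27*(97/11) = 2619/11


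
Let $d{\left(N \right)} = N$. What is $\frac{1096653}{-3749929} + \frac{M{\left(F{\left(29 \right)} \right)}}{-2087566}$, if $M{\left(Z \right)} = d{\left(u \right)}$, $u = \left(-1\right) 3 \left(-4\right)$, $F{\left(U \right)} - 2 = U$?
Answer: $- \frac{1144690257873}{3914112141407} \approx -0.29245$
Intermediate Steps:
$F{\left(U \right)} = 2 + U$
$u = 12$ ($u = \left(-3\right) \left(-4\right) = 12$)
$M{\left(Z \right)} = 12$
$\frac{1096653}{-3749929} + \frac{M{\left(F{\left(29 \right)} \right)}}{-2087566} = \frac{1096653}{-3749929} + \frac{12}{-2087566} = 1096653 \left(- \frac{1}{3749929}\right) + 12 \left(- \frac{1}{2087566}\right) = - \frac{1096653}{3749929} - \frac{6}{1043783} = - \frac{1144690257873}{3914112141407}$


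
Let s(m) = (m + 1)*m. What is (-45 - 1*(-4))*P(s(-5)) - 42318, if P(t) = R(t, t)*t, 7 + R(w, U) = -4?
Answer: -33298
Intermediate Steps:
R(w, U) = -11 (R(w, U) = -7 - 4 = -11)
s(m) = m*(1 + m) (s(m) = (1 + m)*m = m*(1 + m))
P(t) = -11*t
(-45 - 1*(-4))*P(s(-5)) - 42318 = (-45 - 1*(-4))*(-(-55)*(1 - 5)) - 42318 = (-45 + 4)*(-(-55)*(-4)) - 42318 = -(-451)*20 - 42318 = -41*(-220) - 42318 = 9020 - 42318 = -33298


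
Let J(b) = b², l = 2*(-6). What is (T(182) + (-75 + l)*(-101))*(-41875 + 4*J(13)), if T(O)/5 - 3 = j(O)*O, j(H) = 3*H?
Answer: -20832768738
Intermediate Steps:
l = -12
T(O) = 15 + 15*O² (T(O) = 15 + 5*((3*O)*O) = 15 + 5*(3*O²) = 15 + 15*O²)
(T(182) + (-75 + l)*(-101))*(-41875 + 4*J(13)) = ((15 + 15*182²) + (-75 - 12)*(-101))*(-41875 + 4*13²) = ((15 + 15*33124) - 87*(-101))*(-41875 + 4*169) = ((15 + 496860) + 8787)*(-41875 + 676) = (496875 + 8787)*(-41199) = 505662*(-41199) = -20832768738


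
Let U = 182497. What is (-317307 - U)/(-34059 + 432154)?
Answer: -499804/398095 ≈ -1.2555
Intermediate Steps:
(-317307 - U)/(-34059 + 432154) = (-317307 - 1*182497)/(-34059 + 432154) = (-317307 - 182497)/398095 = -499804*1/398095 = -499804/398095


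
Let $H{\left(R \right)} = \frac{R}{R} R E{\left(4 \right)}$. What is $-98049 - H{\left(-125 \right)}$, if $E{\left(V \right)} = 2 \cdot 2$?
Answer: $-97549$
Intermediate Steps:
$E{\left(V \right)} = 4$
$H{\left(R \right)} = 4 R$ ($H{\left(R \right)} = \frac{R}{R} R 4 = 1 R 4 = R 4 = 4 R$)
$-98049 - H{\left(-125 \right)} = -98049 - 4 \left(-125\right) = -98049 - -500 = -98049 + 500 = -97549$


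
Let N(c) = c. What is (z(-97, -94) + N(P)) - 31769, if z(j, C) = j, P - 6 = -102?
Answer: -31962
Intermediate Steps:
P = -96 (P = 6 - 102 = -96)
(z(-97, -94) + N(P)) - 31769 = (-97 - 96) - 31769 = -193 - 31769 = -31962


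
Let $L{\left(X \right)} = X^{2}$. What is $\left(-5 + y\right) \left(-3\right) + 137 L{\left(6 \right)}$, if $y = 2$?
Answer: $4941$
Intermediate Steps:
$\left(-5 + y\right) \left(-3\right) + 137 L{\left(6 \right)} = \left(-5 + 2\right) \left(-3\right) + 137 \cdot 6^{2} = \left(-3\right) \left(-3\right) + 137 \cdot 36 = 9 + 4932 = 4941$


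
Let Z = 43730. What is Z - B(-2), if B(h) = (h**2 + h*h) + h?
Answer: 43724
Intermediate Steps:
B(h) = h + 2*h**2 (B(h) = (h**2 + h**2) + h = 2*h**2 + h = h + 2*h**2)
Z - B(-2) = 43730 - (-2)*(1 + 2*(-2)) = 43730 - (-2)*(1 - 4) = 43730 - (-2)*(-3) = 43730 - 1*6 = 43730 - 6 = 43724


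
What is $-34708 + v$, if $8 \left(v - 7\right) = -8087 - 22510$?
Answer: $- \frac{308205}{8} \approx -38526.0$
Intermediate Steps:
$v = - \frac{30541}{8}$ ($v = 7 + \frac{-8087 - 22510}{8} = 7 + \frac{1}{8} \left(-30597\right) = 7 - \frac{30597}{8} = - \frac{30541}{8} \approx -3817.6$)
$-34708 + v = -34708 - \frac{30541}{8} = - \frac{308205}{8}$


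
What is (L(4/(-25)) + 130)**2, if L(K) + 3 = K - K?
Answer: 16129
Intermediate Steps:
L(K) = -3 (L(K) = -3 + (K - K) = -3 + 0 = -3)
(L(4/(-25)) + 130)**2 = (-3 + 130)**2 = 127**2 = 16129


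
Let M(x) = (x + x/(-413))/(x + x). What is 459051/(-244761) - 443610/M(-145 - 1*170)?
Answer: -7473830833706/8403461 ≈ -8.8938e+5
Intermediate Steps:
M(x) = 206/413 (M(x) = (x + x*(-1/413))/((2*x)) = (x - x/413)*(1/(2*x)) = (412*x/413)*(1/(2*x)) = 206/413)
459051/(-244761) - 443610/M(-145 - 1*170) = 459051/(-244761) - 443610/206/413 = 459051*(-1/244761) - 443610*413/206 = -153017/81587 - 91605465/103 = -7473830833706/8403461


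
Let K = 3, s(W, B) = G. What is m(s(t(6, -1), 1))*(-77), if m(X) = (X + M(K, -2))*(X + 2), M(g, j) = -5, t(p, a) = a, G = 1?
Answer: 924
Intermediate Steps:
s(W, B) = 1
m(X) = (-5 + X)*(2 + X) (m(X) = (X - 5)*(X + 2) = (-5 + X)*(2 + X))
m(s(t(6, -1), 1))*(-77) = (-10 + 1² - 3*1)*(-77) = (-10 + 1 - 3)*(-77) = -12*(-77) = 924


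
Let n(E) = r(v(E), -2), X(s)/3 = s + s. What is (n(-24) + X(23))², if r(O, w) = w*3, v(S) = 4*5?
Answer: 17424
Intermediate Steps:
X(s) = 6*s (X(s) = 3*(s + s) = 3*(2*s) = 6*s)
v(S) = 20
r(O, w) = 3*w
n(E) = -6 (n(E) = 3*(-2) = -6)
(n(-24) + X(23))² = (-6 + 6*23)² = (-6 + 138)² = 132² = 17424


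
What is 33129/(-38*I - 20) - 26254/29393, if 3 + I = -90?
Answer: 125929163/14755286 ≈ 8.5345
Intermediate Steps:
I = -93 (I = -3 - 90 = -93)
33129/(-38*I - 20) - 26254/29393 = 33129/(-38*(-93) - 20) - 26254/29393 = 33129/(3534 - 20) - 26254*1/29393 = 33129/3514 - 26254/29393 = 125929163/14755286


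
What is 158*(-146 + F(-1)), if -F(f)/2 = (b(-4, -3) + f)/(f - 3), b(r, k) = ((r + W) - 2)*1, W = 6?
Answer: -23147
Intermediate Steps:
b(r, k) = 4 + r (b(r, k) = ((r + 6) - 2)*1 = ((6 + r) - 2)*1 = (4 + r)*1 = 4 + r)
F(f) = -2*f/(-3 + f) (F(f) = -2*((4 - 4) + f)/(f - 3) = -2*(0 + f)/(-3 + f) = -2*f/(-3 + f))
158*(-146 + F(-1)) = 158*(-146 - 2*(-1)/(-3 - 1)) = 158*(-146 - 2*(-1)/(-4)) = 158*(-146 - 2*(-1)*(-¼)) = 158*(-146 - ½) = 158*(-293/2) = -23147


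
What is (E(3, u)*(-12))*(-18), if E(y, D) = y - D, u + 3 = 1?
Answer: 1080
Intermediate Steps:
u = -2 (u = -3 + 1 = -2)
(E(3, u)*(-12))*(-18) = ((3 - 1*(-2))*(-12))*(-18) = ((3 + 2)*(-12))*(-18) = (5*(-12))*(-18) = -60*(-18) = 1080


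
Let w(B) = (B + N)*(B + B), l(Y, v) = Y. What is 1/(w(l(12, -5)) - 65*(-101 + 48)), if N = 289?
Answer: 1/10669 ≈ 9.3729e-5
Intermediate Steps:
w(B) = 2*B*(289 + B) (w(B) = (B + 289)*(B + B) = (289 + B)*(2*B) = 2*B*(289 + B))
1/(w(l(12, -5)) - 65*(-101 + 48)) = 1/(2*12*(289 + 12) - 65*(-101 + 48)) = 1/(2*12*301 - 65*(-53)) = 1/(7224 + 3445) = 1/10669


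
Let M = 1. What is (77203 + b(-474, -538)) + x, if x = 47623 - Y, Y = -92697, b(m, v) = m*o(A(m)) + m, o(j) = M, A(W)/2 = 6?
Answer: 216575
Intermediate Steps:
A(W) = 12 (A(W) = 2*6 = 12)
o(j) = 1
b(m, v) = 2*m (b(m, v) = m*1 + m = m + m = 2*m)
x = 140320 (x = 47623 - 1*(-92697) = 47623 + 92697 = 140320)
(77203 + b(-474, -538)) + x = (77203 + 2*(-474)) + 140320 = (77203 - 948) + 140320 = 76255 + 140320 = 216575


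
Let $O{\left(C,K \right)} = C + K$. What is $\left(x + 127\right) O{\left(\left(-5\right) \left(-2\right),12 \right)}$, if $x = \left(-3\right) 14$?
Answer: $1870$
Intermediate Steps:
$x = -42$
$\left(x + 127\right) O{\left(\left(-5\right) \left(-2\right),12 \right)} = \left(-42 + 127\right) \left(\left(-5\right) \left(-2\right) + 12\right) = 85 \left(10 + 12\right) = 85 \cdot 22 = 1870$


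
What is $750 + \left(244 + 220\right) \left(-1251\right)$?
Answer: $-579714$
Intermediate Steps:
$750 + \left(244 + 220\right) \left(-1251\right) = 750 + 464 \left(-1251\right) = 750 - 580464 = -579714$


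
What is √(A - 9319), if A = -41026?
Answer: I*√50345 ≈ 224.38*I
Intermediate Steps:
√(A - 9319) = √(-41026 - 9319) = √(-50345) = I*√50345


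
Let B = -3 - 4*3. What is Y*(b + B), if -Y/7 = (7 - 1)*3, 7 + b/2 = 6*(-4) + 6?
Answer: 8190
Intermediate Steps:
b = -50 (b = -14 + 2*(6*(-4) + 6) = -14 + 2*(-24 + 6) = -14 + 2*(-18) = -14 - 36 = -50)
Y = -126 (Y = -7*(7 - 1)*3 = -42*3 = -7*18 = -126)
B = -15 (B = -3 - 12 = -15)
Y*(b + B) = -126*(-50 - 15) = -126*(-65) = 8190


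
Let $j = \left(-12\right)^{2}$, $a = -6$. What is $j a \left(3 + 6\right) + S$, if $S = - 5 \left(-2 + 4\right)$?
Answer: $-7786$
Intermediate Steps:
$S = -10$ ($S = \left(-5\right) 2 = -10$)
$j = 144$
$j a \left(3 + 6\right) + S = 144 \left(- 6 \left(3 + 6\right)\right) - 10 = 144 \left(\left(-6\right) 9\right) - 10 = 144 \left(-54\right) - 10 = -7776 - 10 = -7786$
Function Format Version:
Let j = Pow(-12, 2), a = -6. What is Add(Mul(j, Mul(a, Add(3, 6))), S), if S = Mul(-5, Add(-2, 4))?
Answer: -7786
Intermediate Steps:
S = -10 (S = Mul(-5, 2) = -10)
j = 144
Add(Mul(j, Mul(a, Add(3, 6))), S) = Add(Mul(144, Mul(-6, Add(3, 6))), -10) = Add(Mul(144, Mul(-6, 9)), -10) = Add(Mul(144, -54), -10) = Add(-7776, -10) = -7786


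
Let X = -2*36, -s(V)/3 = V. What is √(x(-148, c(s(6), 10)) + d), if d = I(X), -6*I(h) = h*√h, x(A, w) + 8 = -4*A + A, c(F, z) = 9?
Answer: 2*√(109 + 18*I*√2) ≈ 21.021 + 2.422*I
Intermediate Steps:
s(V) = -3*V
x(A, w) = -8 - 3*A (x(A, w) = -8 + (-4*A + A) = -8 - 3*A)
X = -72
I(h) = -h^(3/2)/6 (I(h) = -h*√h/6 = -h^(3/2)/6)
d = 72*I*√2 (d = -(-72)*I*√2 = 72*I*√2 ≈ 101.82*I)
√(x(-148, c(s(6), 10)) + d) = √((-8 - 3*(-148)) + 72*I*√2) = √((-8 + 444) + 72*I*√2) = √(436 + 72*I*√2)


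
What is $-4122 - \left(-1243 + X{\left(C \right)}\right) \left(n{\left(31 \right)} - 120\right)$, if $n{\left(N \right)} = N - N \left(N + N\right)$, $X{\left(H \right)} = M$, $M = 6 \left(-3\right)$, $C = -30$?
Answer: $-2539993$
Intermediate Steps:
$M = -18$
$X{\left(H \right)} = -18$
$n{\left(N \right)} = N - 2 N^{2}$ ($n{\left(N \right)} = N - N 2 N = N - 2 N^{2}$)
$-4122 - \left(-1243 + X{\left(C \right)}\right) \left(n{\left(31 \right)} - 120\right) = -4122 - \left(-1243 - 18\right) \left(31 \left(1 - 62\right) - 120\right) = -4122 - - 1261 \left(31 \left(1 - 62\right) - 120\right) = -4122 - - 1261 \left(31 \left(-61\right) - 120\right) = -4122 - - 1261 \left(-1891 - 120\right) = -4122 - \left(-1261\right) \left(-2011\right) = -4122 - 2535871 = -2539993$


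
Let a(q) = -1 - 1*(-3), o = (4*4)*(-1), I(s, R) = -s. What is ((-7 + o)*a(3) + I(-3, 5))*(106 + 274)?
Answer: -16340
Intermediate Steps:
o = -16 (o = 16*(-1) = -16)
a(q) = 2 (a(q) = -1 + 3 = 2)
((-7 + o)*a(3) + I(-3, 5))*(106 + 274) = ((-7 - 16)*2 - 1*(-3))*(106 + 274) = (-23*2 + 3)*380 = (-46 + 3)*380 = -43*380 = -16340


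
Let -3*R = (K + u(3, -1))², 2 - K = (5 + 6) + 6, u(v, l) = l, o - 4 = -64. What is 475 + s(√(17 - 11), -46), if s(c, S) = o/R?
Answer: 30445/64 ≈ 475.70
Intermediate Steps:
o = -60 (o = 4 - 64 = -60)
K = -15 (K = 2 - ((5 + 6) + 6) = 2 - (11 + 6) = 2 - 1*17 = 2 - 17 = -15)
R = -256/3 (R = -(-15 - 1)²/3 = -⅓*(-16)² = -⅓*256 = -256/3 ≈ -85.333)
s(c, S) = 45/64 (s(c, S) = -60/(-256/3) = -60*(-3/256) = 45/64)
475 + s(√(17 - 11), -46) = 475 + 45/64 = 30445/64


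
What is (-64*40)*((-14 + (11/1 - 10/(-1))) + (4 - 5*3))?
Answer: 10240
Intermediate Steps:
(-64*40)*((-14 + (11/1 - 10/(-1))) + (4 - 5*3)) = -2560*((-14 + (11*1 - 10*(-1))) + (4 - 15)) = -2560*((-14 + (11 + 10)) - 11) = -2560*((-14 + 21) - 11) = -2560*(7 - 11) = -2560*(-4) = 10240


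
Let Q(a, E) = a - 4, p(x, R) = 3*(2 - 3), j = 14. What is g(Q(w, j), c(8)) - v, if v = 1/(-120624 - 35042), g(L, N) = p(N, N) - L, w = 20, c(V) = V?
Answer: -2957653/155666 ≈ -19.000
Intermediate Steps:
p(x, R) = -3 (p(x, R) = 3*(-1) = -3)
Q(a, E) = -4 + a
g(L, N) = -3 - L
v = -1/155666 (v = 1/(-155666) = -1/155666 ≈ -6.4240e-6)
g(Q(w, j), c(8)) - v = (-3 - (-4 + 20)) - 1*(-1/155666) = (-3 - 1*16) + 1/155666 = (-3 - 16) + 1/155666 = -19 + 1/155666 = -2957653/155666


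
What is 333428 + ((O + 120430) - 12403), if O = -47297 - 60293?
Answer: 333865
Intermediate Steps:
O = -107590
333428 + ((O + 120430) - 12403) = 333428 + ((-107590 + 120430) - 12403) = 333428 + (12840 - 12403) = 333428 + 437 = 333865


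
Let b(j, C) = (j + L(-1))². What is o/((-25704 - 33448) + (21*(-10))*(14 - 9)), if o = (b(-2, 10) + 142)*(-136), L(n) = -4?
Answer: 12104/30101 ≈ 0.40211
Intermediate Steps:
b(j, C) = (-4 + j)² (b(j, C) = (j - 4)² = (-4 + j)²)
o = -24208 (o = ((-4 - 2)² + 142)*(-136) = ((-6)² + 142)*(-136) = (36 + 142)*(-136) = 178*(-136) = -24208)
o/((-25704 - 33448) + (21*(-10))*(14 - 9)) = -24208/((-25704 - 33448) + (21*(-10))*(14 - 9)) = -24208/(-59152 - 210*5) = -24208/(-59152 - 1050) = -24208/(-60202) = -24208*(-1/60202) = 12104/30101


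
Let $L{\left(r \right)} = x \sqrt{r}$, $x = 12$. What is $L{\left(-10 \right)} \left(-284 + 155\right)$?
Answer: $- 1548 i \sqrt{10} \approx - 4895.2 i$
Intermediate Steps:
$L{\left(r \right)} = 12 \sqrt{r}$
$L{\left(-10 \right)} \left(-284 + 155\right) = 12 \sqrt{-10} \left(-284 + 155\right) = 12 i \sqrt{10} \left(-129\right) = - 1548 i \sqrt{10}$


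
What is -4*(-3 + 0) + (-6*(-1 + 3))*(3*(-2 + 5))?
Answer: -96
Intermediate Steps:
-4*(-3 + 0) + (-6*(-1 + 3))*(3*(-2 + 5)) = -4*(-3) + (-6*2)*(3*3) = 12 - 12*9 = 12 - 108 = -96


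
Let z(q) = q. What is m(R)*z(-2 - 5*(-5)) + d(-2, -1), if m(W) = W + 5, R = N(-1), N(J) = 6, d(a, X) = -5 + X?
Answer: 247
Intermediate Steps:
R = 6
m(W) = 5 + W
m(R)*z(-2 - 5*(-5)) + d(-2, -1) = (5 + 6)*(-2 - 5*(-5)) + (-5 - 1) = 11*(-2 + 25) - 6 = 11*23 - 6 = 253 - 6 = 247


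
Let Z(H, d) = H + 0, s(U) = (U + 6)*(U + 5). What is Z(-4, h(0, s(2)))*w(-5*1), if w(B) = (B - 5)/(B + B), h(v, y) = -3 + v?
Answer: -4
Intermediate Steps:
s(U) = (5 + U)*(6 + U) (s(U) = (6 + U)*(5 + U) = (5 + U)*(6 + U))
w(B) = (-5 + B)/(2*B) (w(B) = (-5 + B)/((2*B)) = (-5 + B)*(1/(2*B)) = (-5 + B)/(2*B))
Z(H, d) = H
Z(-4, h(0, s(2)))*w(-5*1) = -2*(-5 - 5*1)/((-5*1)) = -2*(-5 - 5)/(-5) = -2*(-1)*(-10)/5 = -4*1 = -4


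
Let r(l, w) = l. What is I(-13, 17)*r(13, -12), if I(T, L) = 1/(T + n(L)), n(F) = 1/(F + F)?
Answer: -442/441 ≈ -1.0023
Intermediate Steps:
n(F) = 1/(2*F)
I(T, L) = 1/(T + 1/(2*L))
I(-13, 17)*r(13, -12) = (2*17/(1 + 2*17*(-13)))*13 = (2*17/(1 - 442))*13 = (2*17/(-441))*13 = (2*17*(-1/441))*13 = -34/441*13 = -442/441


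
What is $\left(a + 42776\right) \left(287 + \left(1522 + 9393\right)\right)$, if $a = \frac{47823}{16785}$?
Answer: $\frac{893724166174}{1865} \approx 4.7921 \cdot 10^{8}$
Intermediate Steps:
$a = \frac{15941}{5595}$ ($a = 47823 \cdot \frac{1}{16785} = \frac{15941}{5595} \approx 2.8492$)
$\left(a + 42776\right) \left(287 + \left(1522 + 9393\right)\right) = \left(\frac{15941}{5595} + 42776\right) \left(287 + \left(1522 + 9393\right)\right) = \frac{239347661 \left(287 + 10915\right)}{5595} = \frac{239347661}{5595} \cdot 11202 = \frac{893724166174}{1865}$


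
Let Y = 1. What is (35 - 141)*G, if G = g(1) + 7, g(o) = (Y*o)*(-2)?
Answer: -530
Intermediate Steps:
g(o) = -2*o (g(o) = (1*o)*(-2) = o*(-2) = -2*o)
G = 5 (G = -2*1 + 7 = -2 + 7 = 5)
(35 - 141)*G = (35 - 141)*5 = -106*5 = -530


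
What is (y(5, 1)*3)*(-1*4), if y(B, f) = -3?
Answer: 36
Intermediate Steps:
(y(5, 1)*3)*(-1*4) = (-3*3)*(-1*4) = -9*(-4) = 36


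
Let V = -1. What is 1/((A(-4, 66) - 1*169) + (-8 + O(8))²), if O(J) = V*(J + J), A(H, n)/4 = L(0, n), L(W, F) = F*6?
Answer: 1/1991 ≈ 0.00050226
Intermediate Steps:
L(W, F) = 6*F
A(H, n) = 24*n (A(H, n) = 4*(6*n) = 24*n)
O(J) = -2*J (O(J) = -(J + J) = -2*J)
1/((A(-4, 66) - 1*169) + (-8 + O(8))²) = 1/((24*66 - 1*169) + (-8 - 2*8)²) = 1/((1584 - 169) + (-8 - 16)²) = 1/(1415 + (-24)²) = 1/(1415 + 576) = 1/1991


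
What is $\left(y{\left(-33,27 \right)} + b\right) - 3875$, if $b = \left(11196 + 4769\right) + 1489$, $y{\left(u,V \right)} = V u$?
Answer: $12688$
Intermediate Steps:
$b = 17454$ ($b = 15965 + 1489 = 17454$)
$\left(y{\left(-33,27 \right)} + b\right) - 3875 = \left(27 \left(-33\right) + 17454\right) - 3875 = \left(-891 + 17454\right) - 3875 = 16563 - 3875 = 12688$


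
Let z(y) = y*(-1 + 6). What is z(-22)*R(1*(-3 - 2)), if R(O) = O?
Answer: 550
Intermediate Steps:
z(y) = 5*y (z(y) = y*5 = 5*y)
z(-22)*R(1*(-3 - 2)) = (5*(-22))*(1*(-3 - 2)) = -110*(-5) = 550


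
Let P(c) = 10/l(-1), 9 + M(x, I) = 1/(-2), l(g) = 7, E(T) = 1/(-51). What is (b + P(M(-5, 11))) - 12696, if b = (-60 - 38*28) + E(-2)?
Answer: -4933237/357 ≈ -13819.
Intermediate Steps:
E(T) = -1/51 (E(T) = 1*(-1/51) = -1/51)
M(x, I) = -19/2 (M(x, I) = -9 + 1/(-2) = -9 - 1/2 = -19/2)
b = -57325/51 (b = (-60 - 38*28) - 1/51 = (-60 - 1064) - 1/51 = -1124 - 1/51 = -57325/51 ≈ -1124.0)
P(c) = 10/7
(b + P(M(-5, 11))) - 12696 = (-57325/51 + 10/7) - 12696 = -400765/357 - 12696 = -4933237/357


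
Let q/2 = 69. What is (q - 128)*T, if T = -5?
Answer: -50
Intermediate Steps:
q = 138 (q = 2*69 = 138)
(q - 128)*T = (138 - 128)*(-5) = 10*(-5) = -50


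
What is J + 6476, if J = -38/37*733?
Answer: 211758/37 ≈ 5723.2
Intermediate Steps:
J = -27854/37 (J = -38*1/37*733 = -38/37*733 = -27854/37 ≈ -752.81)
J + 6476 = -27854/37 + 6476 = 211758/37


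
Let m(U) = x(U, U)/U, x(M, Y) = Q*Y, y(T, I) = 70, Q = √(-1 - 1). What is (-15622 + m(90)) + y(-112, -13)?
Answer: -15552 + I*√2 ≈ -15552.0 + 1.4142*I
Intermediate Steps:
Q = I*√2 (Q = √(-2) = I*√2 ≈ 1.4142*I)
x(M, Y) = I*Y*√2 (x(M, Y) = (I*√2)*Y = I*Y*√2)
m(U) = I*√2 (m(U) = (I*U*√2)/U = I*√2)
(-15622 + m(90)) + y(-112, -13) = (-15622 + I*√2) + 70 = -15552 + I*√2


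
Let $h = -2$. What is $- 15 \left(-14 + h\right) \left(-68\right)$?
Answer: $-16320$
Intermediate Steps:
$- 15 \left(-14 + h\right) \left(-68\right) = - 15 \left(-14 - 2\right) \left(-68\right) = \left(-15\right) \left(-16\right) \left(-68\right) = 240 \left(-68\right) = -16320$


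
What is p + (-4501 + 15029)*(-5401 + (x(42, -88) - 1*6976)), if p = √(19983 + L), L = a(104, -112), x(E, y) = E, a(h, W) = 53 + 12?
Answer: -129862880 + 4*√1253 ≈ -1.2986e+8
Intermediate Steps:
a(h, W) = 65
L = 65
p = 4*√1253 (p = √(19983 + 65) = √20048 = 4*√1253 ≈ 141.59)
p + (-4501 + 15029)*(-5401 + (x(42, -88) - 1*6976)) = 4*√1253 + (-4501 + 15029)*(-5401 + (42 - 1*6976)) = 4*√1253 + 10528*(-5401 + (42 - 6976)) = 4*√1253 + 10528*(-5401 - 6934) = 4*√1253 + 10528*(-12335) = 4*√1253 - 129862880 = -129862880 + 4*√1253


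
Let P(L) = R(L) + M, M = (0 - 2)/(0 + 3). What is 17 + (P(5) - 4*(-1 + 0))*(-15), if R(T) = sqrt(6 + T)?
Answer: -33 - 15*sqrt(11) ≈ -82.749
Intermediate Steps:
M = -2/3 ≈ -0.66667
P(L) = -2/3 + sqrt(6 + L) (P(L) = sqrt(6 + L) - 2/3 = -2/3 + sqrt(6 + L))
17 + (P(5) - 4*(-1 + 0))*(-15) = 17 + ((-2/3 + sqrt(6 + 5)) - 4*(-1 + 0))*(-15) = 17 + ((-2/3 + sqrt(11)) - 4*(-1))*(-15) = 17 + ((-2/3 + sqrt(11)) + 4)*(-15) = 17 + (10/3 + sqrt(11))*(-15) = 17 + (-50 - 15*sqrt(11)) = -33 - 15*sqrt(11)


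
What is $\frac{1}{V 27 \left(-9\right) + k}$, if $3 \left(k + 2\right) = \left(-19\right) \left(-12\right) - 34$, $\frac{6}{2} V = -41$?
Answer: $\frac{3}{10151} \approx 0.00029554$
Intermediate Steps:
$V = - \frac{41}{3}$ ($V = \frac{1}{3} \left(-41\right) = - \frac{41}{3} \approx -13.667$)
$k = \frac{188}{3}$ ($k = -2 + \frac{\left(-19\right) \left(-12\right) - 34}{3} = -2 + \frac{228 - 34}{3} = -2 + \frac{1}{3} \cdot 194 = -2 + \frac{194}{3} = \frac{188}{3} \approx 62.667$)
$\frac{1}{V 27 \left(-9\right) + k} = \frac{1}{\left(- \frac{41}{3}\right) 27 \left(-9\right) + \frac{188}{3}} = \frac{1}{\left(-369\right) \left(-9\right) + \frac{188}{3}} = \frac{1}{3321 + \frac{188}{3}} = \frac{1}{\frac{10151}{3}} = \frac{3}{10151}$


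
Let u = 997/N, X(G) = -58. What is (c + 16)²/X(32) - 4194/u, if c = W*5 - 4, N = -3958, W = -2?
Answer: 481393714/28913 ≈ 16650.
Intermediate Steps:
c = -14 (c = -2*5 - 4 = -10 - 4 = -14)
u = -997/3958 (u = 997/(-3958) = 997*(-1/3958) = -997/3958 ≈ -0.25189)
(c + 16)²/X(32) - 4194/u = (-14 + 16)²/(-58) - 4194/(-997/3958) = 2²*(-1/58) - 4194*(-3958/997) = 4*(-1/58) + 16599852/997 = -2/29 + 16599852/997 = 481393714/28913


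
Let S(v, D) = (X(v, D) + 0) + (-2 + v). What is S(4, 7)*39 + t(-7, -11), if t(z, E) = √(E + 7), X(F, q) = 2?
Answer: 156 + 2*I ≈ 156.0 + 2.0*I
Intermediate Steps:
t(z, E) = √(7 + E)
S(v, D) = v (S(v, D) = (2 + 0) + (-2 + v) = 2 + (-2 + v) = v)
S(4, 7)*39 + t(-7, -11) = 4*39 + √(7 - 11) = 156 + √(-4) = 156 + 2*I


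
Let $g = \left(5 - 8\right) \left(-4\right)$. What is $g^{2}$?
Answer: $144$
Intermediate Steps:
$g = 12$ ($g = \left(-3\right) \left(-4\right) = 12$)
$g^{2} = 12^{2} = 144$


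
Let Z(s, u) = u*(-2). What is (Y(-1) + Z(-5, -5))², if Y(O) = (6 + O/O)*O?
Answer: 9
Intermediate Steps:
Y(O) = 7*O (Y(O) = (6 + 1)*O = 7*O)
Z(s, u) = -2*u
(Y(-1) + Z(-5, -5))² = (7*(-1) - 2*(-5))² = (-7 + 10)² = 3² = 9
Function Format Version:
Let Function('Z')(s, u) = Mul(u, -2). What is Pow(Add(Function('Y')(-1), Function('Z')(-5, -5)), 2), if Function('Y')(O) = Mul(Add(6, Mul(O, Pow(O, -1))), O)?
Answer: 9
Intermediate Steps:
Function('Y')(O) = Mul(7, O) (Function('Y')(O) = Mul(Add(6, 1), O) = Mul(7, O))
Function('Z')(s, u) = Mul(-2, u)
Pow(Add(Function('Y')(-1), Function('Z')(-5, -5)), 2) = Pow(Add(Mul(7, -1), Mul(-2, -5)), 2) = Pow(Add(-7, 10), 2) = Pow(3, 2) = 9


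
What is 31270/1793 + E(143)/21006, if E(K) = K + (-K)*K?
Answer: 310224481/18831879 ≈ 16.473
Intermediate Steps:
E(K) = K - K²
31270/1793 + E(143)/21006 = 31270/1793 + (143*(1 - 1*143))/21006 = 31270*(1/1793) + (143*(1 - 143))*(1/21006) = 31270/1793 + (143*(-142))*(1/21006) = 31270/1793 - 20306*1/21006 = 31270/1793 - 10153/10503 = 310224481/18831879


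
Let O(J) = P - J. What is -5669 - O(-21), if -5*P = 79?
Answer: -28371/5 ≈ -5674.2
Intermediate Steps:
P = -79/5 (P = -⅕*79 = -79/5 ≈ -15.800)
O(J) = -79/5 - J
-5669 - O(-21) = -5669 - (-79/5 - 1*(-21)) = -5669 - (-79/5 + 21) = -5669 - 1*26/5 = -5669 - 26/5 = -28371/5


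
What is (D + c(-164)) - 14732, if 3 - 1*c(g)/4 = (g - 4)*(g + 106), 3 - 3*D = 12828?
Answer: -57971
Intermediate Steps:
D = -4275 (D = 1 - 1/3*12828 = 1 - 4276 = -4275)
c(g) = 12 - 4*(-4 + g)*(106 + g) (c(g) = 12 - 4*(g - 4)*(g + 106) = 12 - 4*(-4 + g)*(106 + g))
(D + c(-164)) - 14732 = (-4275 + (1708 - 408*(-164) - 4*(-164)**2)) - 14732 = (-4275 + (1708 + 66912 - 4*26896)) - 14732 = (-4275 + (1708 + 66912 - 107584)) - 14732 = (-4275 - 38964) - 14732 = -43239 - 14732 = -57971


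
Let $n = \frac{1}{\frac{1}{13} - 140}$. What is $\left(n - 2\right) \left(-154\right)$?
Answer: $\frac{562254}{1819} \approx 309.1$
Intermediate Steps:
$n = - \frac{13}{1819}$ ($n = \frac{1}{\frac{1}{13} - 140} = \frac{1}{- \frac{1819}{13}} = - \frac{13}{1819} \approx -0.0071468$)
$\left(n - 2\right) \left(-154\right) = \left(- \frac{13}{1819} - 2\right) \left(-154\right) = \left(- \frac{3651}{1819}\right) \left(-154\right) = \frac{562254}{1819}$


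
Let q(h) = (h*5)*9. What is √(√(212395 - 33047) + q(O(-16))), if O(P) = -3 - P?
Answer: √(585 + 2*√44837) ≈ 31.757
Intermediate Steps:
q(h) = 45*h (q(h) = (5*h)*9 = 45*h)
√(√(212395 - 33047) + q(O(-16))) = √(√(212395 - 33047) + 45*(-3 - 1*(-16))) = √(√179348 + 45*(-3 + 16)) = √(2*√44837 + 45*13) = √(2*√44837 + 585) = √(585 + 2*√44837)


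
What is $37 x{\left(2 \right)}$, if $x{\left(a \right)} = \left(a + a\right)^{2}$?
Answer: $592$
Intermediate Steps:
$x{\left(a \right)} = 4 a^{2}$ ($x{\left(a \right)} = \left(2 a\right)^{2} = 4 a^{2}$)
$37 x{\left(2 \right)} = 37 \cdot 4 \cdot 2^{2} = 37 \cdot 4 \cdot 4 = 37 \cdot 16 = 592$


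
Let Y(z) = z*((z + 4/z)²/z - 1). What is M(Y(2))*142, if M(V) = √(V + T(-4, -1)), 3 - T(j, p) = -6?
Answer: 142*√23 ≈ 681.01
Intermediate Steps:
Y(z) = z*(-1 + (z + 4/z)²/z) (Y(z) = z*((z + 4/z)²/z - 1) = z*(-1 + (z + 4/z)²/z))
T(j, p) = 9 (T(j, p) = 3 - 1*(-6) = 3 + 6 = 9)
M(V) = √(9 + V) (M(V) = √(V + 9) = √(9 + V))
M(Y(2))*142 = √(9 + (-1*2 + (4 + 2²)²/2²))*142 = √(9 + (-2 + (4 + 4)²/4))*142 = √(9 + (-2 + (¼)*8²))*142 = √(9 + (-2 + (¼)*64))*142 = √(9 + (-2 + 16))*142 = √(9 + 14)*142 = √23*142 = 142*√23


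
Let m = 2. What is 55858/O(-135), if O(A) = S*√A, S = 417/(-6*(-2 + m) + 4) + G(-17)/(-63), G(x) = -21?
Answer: -223432*I*√15/18825 ≈ -45.968*I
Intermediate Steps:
S = 1255/12 (S = 417/(-6*(-2 + 2) + 4) - 21/(-63) = 417/(-6*0 + 4) - 21*(-1/63) = 417/(0 + 4) + ⅓ = 417/4 + ⅓ = 1255/12 ≈ 104.58)
O(A) = 1255*√A/12
55858/O(-135) = 55858/((1255*√(-135)/12)) = 55858/((1255*(3*I*√15)/12)) = 55858/((1255*I*√15/4)) = 55858*(-4*I*√15/18825) = -223432*I*√15/18825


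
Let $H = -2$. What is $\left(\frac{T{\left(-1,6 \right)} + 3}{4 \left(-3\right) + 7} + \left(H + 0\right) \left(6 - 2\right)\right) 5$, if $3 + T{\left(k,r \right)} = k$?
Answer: $-39$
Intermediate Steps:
$T{\left(k,r \right)} = -3 + k$
$\left(\frac{T{\left(-1,6 \right)} + 3}{4 \left(-3\right) + 7} + \left(H + 0\right) \left(6 - 2\right)\right) 5 = \left(\frac{\left(-3 - 1\right) + 3}{4 \left(-3\right) + 7} + \left(-2 + 0\right) \left(6 - 2\right)\right) 5 = \left(\frac{-4 + 3}{-12 + 7} - 8\right) 5 = \left(- \frac{1}{-5} - 8\right) 5 = \left(\left(-1\right) \left(- \frac{1}{5}\right) - 8\right) 5 = \left(\frac{1}{5} - 8\right) 5 = \left(- \frac{39}{5}\right) 5 = -39$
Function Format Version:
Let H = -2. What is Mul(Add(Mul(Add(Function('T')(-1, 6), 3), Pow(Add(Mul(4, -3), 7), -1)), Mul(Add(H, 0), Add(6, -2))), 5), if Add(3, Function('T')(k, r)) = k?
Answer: -39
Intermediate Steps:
Function('T')(k, r) = Add(-3, k)
Mul(Add(Mul(Add(Function('T')(-1, 6), 3), Pow(Add(Mul(4, -3), 7), -1)), Mul(Add(H, 0), Add(6, -2))), 5) = Mul(Add(Mul(Add(Add(-3, -1), 3), Pow(Add(Mul(4, -3), 7), -1)), Mul(Add(-2, 0), Add(6, -2))), 5) = Mul(Add(Mul(Add(-4, 3), Pow(Add(-12, 7), -1)), Mul(-2, 4)), 5) = Mul(Add(Mul(-1, Pow(-5, -1)), -8), 5) = Mul(Add(Mul(-1, Rational(-1, 5)), -8), 5) = Mul(Add(Rational(1, 5), -8), 5) = Mul(Rational(-39, 5), 5) = -39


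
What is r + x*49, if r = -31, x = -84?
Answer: -4147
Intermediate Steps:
r + x*49 = -31 - 84*49 = -31 - 4116 = -4147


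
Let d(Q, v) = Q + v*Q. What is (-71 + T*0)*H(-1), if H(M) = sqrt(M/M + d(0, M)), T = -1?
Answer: -71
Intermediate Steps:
d(Q, v) = Q + Q*v
H(M) = 1 (H(M) = sqrt(M/M + 0*(1 + M)) = sqrt(1 + 0) = sqrt(1) = 1)
(-71 + T*0)*H(-1) = (-71 - 1*0)*1 = (-71 + 0)*1 = -71*1 = -71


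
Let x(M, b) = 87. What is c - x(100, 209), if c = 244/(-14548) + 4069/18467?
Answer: -18625039/214583 ≈ -86.796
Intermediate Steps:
c = 43682/214583 (c = 244*(-1/14548) + 4069*(1/18467) = -61/3637 + 13/59 = 43682/214583 ≈ 0.20357)
c - x(100, 209) = 43682/214583 - 1*87 = 43682/214583 - 87 = -18625039/214583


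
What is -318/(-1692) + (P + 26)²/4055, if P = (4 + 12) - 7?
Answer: 112073/228702 ≈ 0.49004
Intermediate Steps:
P = 9 (P = 16 - 7 = 9)
-318/(-1692) + (P + 26)²/4055 = -318/(-1692) + (9 + 26)²/4055 = -318*(-1/1692) + 35²*(1/4055) = 53/282 + 1225*(1/4055) = 53/282 + 245/811 = 112073/228702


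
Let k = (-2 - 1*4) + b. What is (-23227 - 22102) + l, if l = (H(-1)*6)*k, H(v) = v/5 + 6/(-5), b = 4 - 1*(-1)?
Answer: -226603/5 ≈ -45321.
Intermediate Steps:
b = 5 (b = 4 + 1 = 5)
H(v) = -6/5 + v/5 (H(v) = v*(⅕) + 6*(-⅕) = v/5 - 6/5 = -6/5 + v/5)
k = -1 (k = (-2 - 1*4) + 5 = (-2 - 4) + 5 = -6 + 5 = -1)
l = 42/5 (l = ((-6/5 + (⅕)*(-1))*6)*(-1) = ((-6/5 - ⅕)*6)*(-1) = -7/5*6*(-1) = -42/5*(-1) = 42/5 ≈ 8.4000)
(-23227 - 22102) + l = (-23227 - 22102) + 42/5 = -45329 + 42/5 = -226603/5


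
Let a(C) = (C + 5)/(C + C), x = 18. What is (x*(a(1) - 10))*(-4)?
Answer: 504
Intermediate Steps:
a(C) = (5 + C)/(2*C) (a(C) = (5 + C)/((2*C)) = (5 + C)*(1/(2*C)) = (5 + C)/(2*C))
(x*(a(1) - 10))*(-4) = (18*((½)*(5 + 1)/1 - 10))*(-4) = (18*((½)*1*6 - 10))*(-4) = (18*(3 - 10))*(-4) = (18*(-7))*(-4) = -126*(-4) = 504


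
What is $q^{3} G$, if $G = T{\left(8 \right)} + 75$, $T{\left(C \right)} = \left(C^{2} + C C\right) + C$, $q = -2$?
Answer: $-1688$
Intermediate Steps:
$T{\left(C \right)} = C + 2 C^{2}$ ($T{\left(C \right)} = \left(C^{2} + C^{2}\right) + C = 2 C^{2} + C = C + 2 C^{2}$)
$G = 211$ ($G = 8 \left(1 + 2 \cdot 8\right) + 75 = 8 \left(1 + 16\right) + 75 = 8 \cdot 17 + 75 = 136 + 75 = 211$)
$q^{3} G = \left(-2\right)^{3} \cdot 211 = \left(-8\right) 211 = -1688$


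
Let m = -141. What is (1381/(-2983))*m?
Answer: 194721/2983 ≈ 65.277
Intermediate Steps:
(1381/(-2983))*m = (1381/(-2983))*(-141) = (1381*(-1/2983))*(-141) = -1381/2983*(-141) = 194721/2983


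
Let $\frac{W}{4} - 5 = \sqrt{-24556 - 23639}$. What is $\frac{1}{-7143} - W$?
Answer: $- \frac{142861}{7143} - 36 i \sqrt{595} \approx -20.0 - 878.13 i$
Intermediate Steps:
$W = 20 + 36 i \sqrt{595}$ ($W = 20 + 4 \sqrt{-24556 - 23639} = 20 + 4 \sqrt{-48195} = 20 + 4 \cdot 9 i \sqrt{595} = 20 + 36 i \sqrt{595} \approx 20.0 + 878.13 i$)
$\frac{1}{-7143} - W = \frac{1}{-7143} - \left(20 + 36 i \sqrt{595}\right) = - \frac{1}{7143} - \left(20 + 36 i \sqrt{595}\right) = - \frac{142861}{7143} - 36 i \sqrt{595}$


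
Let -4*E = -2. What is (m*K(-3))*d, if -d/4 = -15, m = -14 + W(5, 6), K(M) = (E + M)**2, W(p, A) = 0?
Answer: -5250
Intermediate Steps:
E = 1/2 (E = -1/4*(-2) = 1/2 ≈ 0.50000)
K(M) = (1/2 + M)**2
m = -14 (m = -14 + 0 = -14)
d = 60 (d = -4*(-15) = 60)
(m*K(-3))*d = -7*(1 + 2*(-3))**2/2*60 = -7*(1 - 6)**2/2*60 = -7*(-5)**2/2*60 = -7*25/2*60 = -14*25/4*60 = -175/2*60 = -5250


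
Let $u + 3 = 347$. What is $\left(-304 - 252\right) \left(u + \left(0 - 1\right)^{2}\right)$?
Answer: $-191820$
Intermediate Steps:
$u = 344$ ($u = -3 + 347 = 344$)
$\left(-304 - 252\right) \left(u + \left(0 - 1\right)^{2}\right) = \left(-304 - 252\right) \left(344 + \left(0 - 1\right)^{2}\right) = - 556 \left(344 + \left(-1\right)^{2}\right) = - 556 \left(344 + 1\right) = \left(-556\right) 345 = -191820$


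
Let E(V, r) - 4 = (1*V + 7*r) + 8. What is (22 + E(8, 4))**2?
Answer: 4900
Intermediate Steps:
E(V, r) = 12 + V + 7*r (E(V, r) = 4 + ((1*V + 7*r) + 8) = 4 + ((V + 7*r) + 8) = 4 + (8 + V + 7*r) = 12 + V + 7*r)
(22 + E(8, 4))**2 = (22 + (12 + 8 + 7*4))**2 = (22 + (12 + 8 + 28))**2 = (22 + 48)**2 = 70**2 = 4900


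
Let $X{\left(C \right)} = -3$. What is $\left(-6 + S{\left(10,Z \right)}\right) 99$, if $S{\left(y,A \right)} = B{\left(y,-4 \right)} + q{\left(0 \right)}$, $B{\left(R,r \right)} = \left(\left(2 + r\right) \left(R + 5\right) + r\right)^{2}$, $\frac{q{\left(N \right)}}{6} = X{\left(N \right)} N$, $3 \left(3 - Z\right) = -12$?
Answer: $113850$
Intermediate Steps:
$Z = 7$ ($Z = 3 - -4 = 3 + 4 = 7$)
$q{\left(N \right)} = - 18 N$ ($q{\left(N \right)} = 6 \left(- 3 N\right) = - 18 N$)
$B{\left(R,r \right)} = \left(r + \left(2 + r\right) \left(5 + R\right)\right)^{2}$ ($B{\left(R,r \right)} = \left(\left(2 + r\right) \left(5 + R\right) + r\right)^{2} = \left(r + \left(2 + r\right) \left(5 + R\right)\right)^{2}$)
$S{\left(y,A \right)} = \left(-14 - 2 y\right)^{2}$ ($S{\left(y,A \right)} = \left(10 + 2 y + 6 \left(-4\right) + y \left(-4\right)\right)^{2} - 0 = \left(10 + 2 y - 24 - 4 y\right)^{2} + 0 = \left(-14 - 2 y\right)^{2} + 0 = \left(-14 - 2 y\right)^{2}$)
$\left(-6 + S{\left(10,Z \right)}\right) 99 = \left(-6 + 4 \left(7 + 10\right)^{2}\right) 99 = \left(-6 + 4 \cdot 17^{2}\right) 99 = \left(-6 + 4 \cdot 289\right) 99 = \left(-6 + 1156\right) 99 = 1150 \cdot 99 = 113850$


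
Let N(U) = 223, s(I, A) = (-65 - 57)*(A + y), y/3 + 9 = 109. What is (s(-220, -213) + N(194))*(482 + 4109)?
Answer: -47705081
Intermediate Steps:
y = 300 (y = -27 + 3*109 = -27 + 327 = 300)
s(I, A) = -36600 - 122*A (s(I, A) = (-65 - 57)*(A + 300) = -122*(300 + A) = -36600 - 122*A)
(s(-220, -213) + N(194))*(482 + 4109) = ((-36600 - 122*(-213)) + 223)*(482 + 4109) = ((-36600 + 25986) + 223)*4591 = (-10614 + 223)*4591 = -10391*4591 = -47705081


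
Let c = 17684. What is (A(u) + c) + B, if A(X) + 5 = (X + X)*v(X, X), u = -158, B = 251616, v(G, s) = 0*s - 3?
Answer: 270243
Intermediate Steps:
v(G, s) = -3 (v(G, s) = 0 - 3 = -3)
A(X) = -5 - 6*X (A(X) = -5 + (X + X)*(-3) = -5 + (2*X)*(-3) = -5 - 6*X)
(A(u) + c) + B = ((-5 - 6*(-158)) + 17684) + 251616 = ((-5 + 948) + 17684) + 251616 = (943 + 17684) + 251616 = 18627 + 251616 = 270243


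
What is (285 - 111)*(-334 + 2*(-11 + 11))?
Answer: -58116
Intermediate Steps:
(285 - 111)*(-334 + 2*(-11 + 11)) = 174*(-334 + 2*0) = 174*(-334 + 0) = 174*(-334) = -58116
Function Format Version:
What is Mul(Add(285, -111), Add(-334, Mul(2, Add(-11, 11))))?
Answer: -58116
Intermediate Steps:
Mul(Add(285, -111), Add(-334, Mul(2, Add(-11, 11)))) = Mul(174, Add(-334, Mul(2, 0))) = Mul(174, Add(-334, 0)) = Mul(174, -334) = -58116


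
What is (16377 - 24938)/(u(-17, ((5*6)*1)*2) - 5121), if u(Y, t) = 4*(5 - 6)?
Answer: 8561/5125 ≈ 1.6704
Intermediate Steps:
u(Y, t) = -4 (u(Y, t) = 4*(-1) = -4)
(16377 - 24938)/(u(-17, ((5*6)*1)*2) - 5121) = (16377 - 24938)/(-4 - 5121) = -8561/(-5125) = -8561*(-1/5125) = 8561/5125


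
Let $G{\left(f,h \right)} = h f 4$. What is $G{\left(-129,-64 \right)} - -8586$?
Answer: $41610$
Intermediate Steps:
$G{\left(f,h \right)} = 4 f h$ ($G{\left(f,h \right)} = f h 4 = 4 f h$)
$G{\left(-129,-64 \right)} - -8586 = 4 \left(-129\right) \left(-64\right) - -8586 = 33024 + 8586 = 41610$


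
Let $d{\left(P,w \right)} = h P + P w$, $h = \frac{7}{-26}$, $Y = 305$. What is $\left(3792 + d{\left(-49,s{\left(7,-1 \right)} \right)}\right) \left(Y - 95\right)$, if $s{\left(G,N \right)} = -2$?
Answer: $\frac{10655715}{13} \approx 8.1967 \cdot 10^{5}$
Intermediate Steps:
$h = - \frac{7}{26}$ ($h = 7 \left(- \frac{1}{26}\right) = - \frac{7}{26} \approx -0.26923$)
$d{\left(P,w \right)} = - \frac{7 P}{26} + P w$
$\left(3792 + d{\left(-49,s{\left(7,-1 \right)} \right)}\right) \left(Y - 95\right) = \left(3792 + \frac{1}{26} \left(-49\right) \left(-7 + 26 \left(-2\right)\right)\right) \left(305 - 95\right) = \left(3792 + \frac{1}{26} \left(-49\right) \left(-7 - 52\right)\right) 210 = \left(3792 + \frac{1}{26} \left(-49\right) \left(-59\right)\right) 210 = \left(3792 + \frac{2891}{26}\right) 210 = \frac{101483}{26} \cdot 210 = \frac{10655715}{13}$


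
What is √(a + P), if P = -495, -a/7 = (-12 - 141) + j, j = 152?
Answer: 2*I*√122 ≈ 22.091*I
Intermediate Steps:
a = 7 (a = -7*((-12 - 141) + 152) = -7*(-153 + 152) = -7*(-1) = 7)
√(a + P) = √(7 - 495) = √(-488) = 2*I*√122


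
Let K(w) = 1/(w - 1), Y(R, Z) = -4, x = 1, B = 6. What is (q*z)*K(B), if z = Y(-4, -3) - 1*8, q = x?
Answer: -12/5 ≈ -2.4000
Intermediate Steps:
K(w) = 1/(-1 + w)
q = 1
z = -12 (z = -4 - 1*8 = -4 - 8 = -12)
(q*z)*K(B) = (1*(-12))/(-1 + 6) = -12/5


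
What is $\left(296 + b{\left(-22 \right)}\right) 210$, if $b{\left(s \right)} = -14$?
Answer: $59220$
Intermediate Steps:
$\left(296 + b{\left(-22 \right)}\right) 210 = \left(296 - 14\right) 210 = 282 \cdot 210 = 59220$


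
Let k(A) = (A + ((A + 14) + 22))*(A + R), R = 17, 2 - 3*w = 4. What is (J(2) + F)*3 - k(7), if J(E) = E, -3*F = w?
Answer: -3580/3 ≈ -1193.3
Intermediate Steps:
w = -⅔ (w = ⅔ - ⅓*4 = ⅔ - 4/3 = -⅔ ≈ -0.66667)
F = 2/9 (F = -⅓*(-⅔) = 2/9 ≈ 0.22222)
k(A) = (17 + A)*(36 + 2*A) (k(A) = (A + ((A + 14) + 22))*(A + 17) = (A + ((14 + A) + 22))*(17 + A) = (A + (36 + A))*(17 + A) = (36 + 2*A)*(17 + A) = (17 + A)*(36 + 2*A))
(J(2) + F)*3 - k(7) = (2 + 2/9)*3 - (612 + 2*7² + 70*7) = (20/9)*3 - (612 + 2*49 + 490) = 20/3 - (612 + 98 + 490) = 20/3 - 1*1200 = 20/3 - 1200 = -3580/3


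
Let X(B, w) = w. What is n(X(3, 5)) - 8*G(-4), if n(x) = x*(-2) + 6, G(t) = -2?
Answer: 12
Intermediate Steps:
n(x) = 6 - 2*x (n(x) = -2*x + 6 = 6 - 2*x)
n(X(3, 5)) - 8*G(-4) = (6 - 2*5) - 8*(-2) = (6 - 10) + 16 = -4 + 16 = 12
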